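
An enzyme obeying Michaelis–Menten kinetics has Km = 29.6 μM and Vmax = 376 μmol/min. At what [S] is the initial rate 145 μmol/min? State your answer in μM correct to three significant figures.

Rearranging v = Vmax[S]/(Km+[S]) gives [S] = Km·v/(Vmax − v).
[S] = 29.6 × 145 / (376 − 145) = 4292/231.0 = 18.6 μM.

18.6 μM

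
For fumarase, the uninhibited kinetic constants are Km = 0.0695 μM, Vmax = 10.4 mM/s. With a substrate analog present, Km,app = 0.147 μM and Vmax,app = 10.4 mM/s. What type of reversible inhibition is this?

competitive

Km increases (0.0695 → 0.147 μM) while Vmax is unchanged — the hallmark of competitive inhibition.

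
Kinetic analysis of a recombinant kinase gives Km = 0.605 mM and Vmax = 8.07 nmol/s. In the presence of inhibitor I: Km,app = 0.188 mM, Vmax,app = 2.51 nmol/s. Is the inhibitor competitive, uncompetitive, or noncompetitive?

uncompetitive

Both Km and Vmax decrease by the same factor (~3.22-fold) — characteristic of uncompetitive inhibition.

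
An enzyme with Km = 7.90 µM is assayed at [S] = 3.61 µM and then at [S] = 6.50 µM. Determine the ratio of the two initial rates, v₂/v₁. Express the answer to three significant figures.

Since Vmax cancels, v₂/v₁ = [S]₂(Km+[S]₁) / [S]₁(Km+[S]₂).
= 6.50×(7.90+3.61) / (3.61×(7.90+6.50)) = 74.82/51.98 = 1.44.

1.44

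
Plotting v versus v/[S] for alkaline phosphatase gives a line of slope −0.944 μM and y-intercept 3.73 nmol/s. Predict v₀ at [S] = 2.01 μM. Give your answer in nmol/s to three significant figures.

2.54 nmol/s

In the Eadie–Hofstee form v = Vmax − Km·(v/[S]), the slope is −Km and the intercept is Vmax, so Km = 0.944 μM and Vmax = 3.73 nmol/s.
v = 3.73 × 2.01/(0.944 + 2.01) = 2.54 nmol/s.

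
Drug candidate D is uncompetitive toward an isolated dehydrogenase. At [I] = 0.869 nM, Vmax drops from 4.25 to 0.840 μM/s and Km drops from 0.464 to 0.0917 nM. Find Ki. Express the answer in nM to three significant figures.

0.214 nM

Uncompetitive: Vmax,app = Vmax/α (and Km,app = Km/α) with α = 1 + [I]/Ki.
α = Vmax/Vmax,app = 4.25/0.840 = 5.060.
Ki = [I]/(α − 1) = 0.869/4.060 = 0.214 nM.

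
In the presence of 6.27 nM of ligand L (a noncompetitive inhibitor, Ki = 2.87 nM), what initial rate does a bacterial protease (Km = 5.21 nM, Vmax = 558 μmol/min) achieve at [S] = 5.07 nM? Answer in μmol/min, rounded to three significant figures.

With α = 1 + [I]/Ki = 1 + 6.27/2.87 = 3.185, the noncompetitive rate law is v = (Vmax/α)·[S] / (Km + [S]).
v = (558/3.185)×5.07 / (5.21 + 5.07) = 888.3/10.28 = 86.4 μmol/min.

86.4 μmol/min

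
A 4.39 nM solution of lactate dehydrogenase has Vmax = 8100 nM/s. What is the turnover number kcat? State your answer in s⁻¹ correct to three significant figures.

1850 s⁻¹

kcat = Vmax/[E]total = 8100 nM/s / 4.39 nM = 1850 s⁻¹.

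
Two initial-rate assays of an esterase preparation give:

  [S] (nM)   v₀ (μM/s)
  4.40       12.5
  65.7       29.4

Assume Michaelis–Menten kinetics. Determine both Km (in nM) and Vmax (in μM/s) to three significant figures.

Km = 7.06 nM; Vmax = 32.6 μM/s

From v = Vmax[S]/(Km+[S]), each point gives Vmax = v(Km+[S])/[S].
Equating: 12.5(Km+4.40)/4.40 = 29.4(Km+65.7)/65.7.
2.841·Km + 12.5 = 0.4475·Km + 29.4, so (2.841 − 0.4475)·Km = 29.4 − 12.5.
Km = 16.90/2.393 = 7.06 nM; then Vmax = 12.5(7.06+4.40)/4.40 = 32.6 μM/s.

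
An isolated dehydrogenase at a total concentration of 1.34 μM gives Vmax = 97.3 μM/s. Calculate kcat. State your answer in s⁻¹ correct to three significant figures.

72.6 s⁻¹

kcat = Vmax/[E]total = 97.3 μM/s / 1.34 μM = 72.6 s⁻¹.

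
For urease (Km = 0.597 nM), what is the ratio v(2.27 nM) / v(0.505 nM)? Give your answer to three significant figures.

1.73

The fractional saturations are [S]/(Km+[S]) = 0.505/1.102 = 0.4583 and 2.27/2.867 = 0.7918.
v₂/v₁ is just their ratio: 0.7918/0.4583 = 1.73.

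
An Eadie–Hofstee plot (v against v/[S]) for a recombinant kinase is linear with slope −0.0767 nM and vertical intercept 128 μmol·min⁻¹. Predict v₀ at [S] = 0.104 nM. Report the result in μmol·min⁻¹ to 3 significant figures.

In the Eadie–Hofstee form v = Vmax − Km·(v/[S]), the slope is −Km and the intercept is Vmax, so Km = 0.0767 nM and Vmax = 128 μmol·min⁻¹.
v = 128 × 0.104/(0.0767 + 0.104) = 73.7 μmol·min⁻¹.

73.7 μmol·min⁻¹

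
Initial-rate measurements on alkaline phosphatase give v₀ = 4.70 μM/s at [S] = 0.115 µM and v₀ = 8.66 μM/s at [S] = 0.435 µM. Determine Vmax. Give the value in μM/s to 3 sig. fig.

12.4 μM/s

In reciprocal form, 1/v = (Km/Vmax)·(1/[S]) + 1/Vmax. The two points give (1/[S], 1/v) = (8.696, 0.2128) and (2.299, 0.1155).
Slope = (0.2128 − 0.1155)/(8.696 − 2.299) = 0.01521; intercept = 0.2128 − 0.01521×8.696 = 0.08051.
Vmax = 1/intercept = 12.4 μM/s; Km = slope × Vmax = 0.01521 × 12.4 = 0.189 µM.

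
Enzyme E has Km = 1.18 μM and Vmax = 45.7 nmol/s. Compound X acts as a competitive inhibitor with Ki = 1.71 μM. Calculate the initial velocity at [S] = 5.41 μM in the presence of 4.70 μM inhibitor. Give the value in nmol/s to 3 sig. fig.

With α = 1 + [I]/Ki = 1 + 4.70/1.71 = 3.749, the competitive rate law is v = Vmax[S] / (αKm + [S]).
v = 45.7×5.41 / (3.749×1.18 + 5.41) = 247.2/9.833 = 25.1 nmol/s.

25.1 nmol/s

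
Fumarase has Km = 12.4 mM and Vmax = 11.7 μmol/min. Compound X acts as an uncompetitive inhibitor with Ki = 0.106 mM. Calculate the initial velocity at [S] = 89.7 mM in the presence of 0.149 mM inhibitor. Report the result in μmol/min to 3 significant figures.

4.60 μmol/min

α = 1 + [I]/Ki = 1 + 0.149/0.106 = 2.406.
For an uncompetitive inhibitor, both parameters are divided by α, giving Vmax/α and Km/α: Km,app = 5.15 mM, Vmax,app = 4.86 μmol/min.
v = Vmax,app·[S]/(Km,app + [S]) = 4.86 × 89.7/(5.15 + 89.7) = 4.60 μmol/min.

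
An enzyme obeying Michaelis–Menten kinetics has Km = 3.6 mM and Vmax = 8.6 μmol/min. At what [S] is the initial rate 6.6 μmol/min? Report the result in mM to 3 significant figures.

The required fractional saturation is v/Vmax = 6.6/8.6 = 0.7674.
Then [S]/(Km+[S]) = 0.7674 ⇒ [S] = 3.6 × 0.7674/(1 − 0.7674) = 11.9 mM.

11.9 mM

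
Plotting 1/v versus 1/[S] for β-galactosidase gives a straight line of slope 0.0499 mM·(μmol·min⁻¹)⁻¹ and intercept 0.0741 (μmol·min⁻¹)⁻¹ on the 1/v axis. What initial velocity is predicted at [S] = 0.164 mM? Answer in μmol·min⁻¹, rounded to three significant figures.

The y-intercept is 1/Vmax, so Vmax = 1/0.0741 = 13.5 μmol·min⁻¹.
The slope is Km/Vmax, so Km = 0.0499 × 13.5 = 0.673 mM.
Then v = 13.5 × 0.164/(0.673 + 0.164) = 2.64 μmol·min⁻¹.

2.64 μmol·min⁻¹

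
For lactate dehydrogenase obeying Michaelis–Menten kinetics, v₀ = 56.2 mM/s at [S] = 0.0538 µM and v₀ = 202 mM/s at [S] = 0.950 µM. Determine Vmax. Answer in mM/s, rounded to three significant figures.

239 mM/s

From v = Vmax[S]/(Km+[S]), each point gives Vmax = v(Km+[S])/[S].
Equating: 56.2(Km+0.0538)/0.0538 = 202(Km+0.950)/0.950.
1045·Km + 56.2 = 212.6·Km + 202, so (1045 − 212.6)·Km = 202 − 56.2.
Km = 145.8/832.0 = 0.175 µM; then Vmax = 56.2(0.175+0.0538)/0.0538 = 239 mM/s.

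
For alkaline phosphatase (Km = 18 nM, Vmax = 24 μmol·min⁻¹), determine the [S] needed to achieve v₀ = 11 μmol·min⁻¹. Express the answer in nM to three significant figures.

Rearranging v = Vmax[S]/(Km+[S]) gives [S] = Km·v/(Vmax − v).
[S] = 18 × 11 / (24 − 11) = 198.0/13.00 = 15.2 nM.

15.2 nM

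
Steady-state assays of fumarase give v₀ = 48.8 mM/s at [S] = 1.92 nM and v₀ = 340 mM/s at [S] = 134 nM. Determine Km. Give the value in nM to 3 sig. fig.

From v = Vmax[S]/(Km+[S]), each point gives Vmax = v(Km+[S])/[S].
Equating: 48.8(Km+1.92)/1.92 = 340(Km+134)/134.
25.42·Km + 48.8 = 2.537·Km + 340, so (25.42 − 2.537)·Km = 340 − 48.8.
Km = 291.2/22.88 = 12.7 nM; then Vmax = 48.8(12.7+1.92)/1.92 = 372 mM/s.

12.7 nM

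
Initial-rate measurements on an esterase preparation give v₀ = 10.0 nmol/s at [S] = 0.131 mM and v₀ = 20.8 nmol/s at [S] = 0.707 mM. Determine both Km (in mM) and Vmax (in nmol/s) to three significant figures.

In reciprocal form, 1/v = (Km/Vmax)·(1/[S]) + 1/Vmax. The two points give (1/[S], 1/v) = (7.634, 0.1000) and (1.414, 0.04808).
Slope = (0.1000 − 0.04808)/(7.634 − 1.414) = 0.008349; intercept = 0.1000 − 0.008349×7.634 = 0.03627.
Vmax = 1/intercept = 27.6 nmol/s; Km = slope × Vmax = 0.008349 × 27.6 = 0.230 mM.

Km = 0.230 mM; Vmax = 27.6 nmol/s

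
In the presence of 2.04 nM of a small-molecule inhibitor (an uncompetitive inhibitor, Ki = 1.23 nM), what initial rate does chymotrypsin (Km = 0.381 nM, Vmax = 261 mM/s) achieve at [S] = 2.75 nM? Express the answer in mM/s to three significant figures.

93.3 mM/s

With α = 1 + [I]/Ki = 1 + 2.04/1.23 = 2.659, the uncompetitive rate law is v = (Vmax/α)·[S] / (Km/α + [S]).
v = (261/2.659)×2.75 / (0.381/2.659 + 2.75) = 270.0/2.893 = 93.3 mM/s.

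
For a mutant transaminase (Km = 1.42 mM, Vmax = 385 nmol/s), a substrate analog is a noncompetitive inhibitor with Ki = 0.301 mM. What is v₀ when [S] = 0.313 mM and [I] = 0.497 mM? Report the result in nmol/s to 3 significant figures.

With α = 1 + [I]/Ki = 1 + 0.497/0.301 = 2.651, the noncompetitive rate law is v = (Vmax/α)·[S] / (Km + [S]).
v = (385/2.651)×0.313 / (1.42 + 0.313) = 45.45/1.733 = 26.2 nmol/s.

26.2 nmol/s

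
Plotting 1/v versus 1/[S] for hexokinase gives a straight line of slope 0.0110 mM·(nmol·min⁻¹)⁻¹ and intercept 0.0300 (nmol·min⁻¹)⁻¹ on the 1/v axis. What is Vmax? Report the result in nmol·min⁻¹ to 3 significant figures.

The y-intercept of a Lineweaver–Burk plot equals 1/Vmax, so Vmax = 1/0.0300 = 33.3 nmol·min⁻¹.

33.3 nmol·min⁻¹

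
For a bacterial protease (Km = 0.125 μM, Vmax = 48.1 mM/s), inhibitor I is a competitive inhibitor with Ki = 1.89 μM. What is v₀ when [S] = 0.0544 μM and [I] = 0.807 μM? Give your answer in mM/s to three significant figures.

11.2 mM/s

α = 1 + [I]/Ki = 1 + 0.807/1.89 = 1.427.
For a competitive inhibitor, Vmax is unchanged and the apparent Km becomes α·Km: Km,app = 0.178 μM, Vmax,app = 48.1 mM/s.
v = Vmax,app·[S]/(Km,app + [S]) = 48.1 × 0.0544/(0.178 + 0.0544) = 11.2 mM/s.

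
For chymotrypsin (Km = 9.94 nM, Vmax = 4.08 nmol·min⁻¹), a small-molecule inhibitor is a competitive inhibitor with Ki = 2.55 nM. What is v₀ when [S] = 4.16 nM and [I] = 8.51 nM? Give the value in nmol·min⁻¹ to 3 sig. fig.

With α = 1 + [I]/Ki = 1 + 8.51/2.55 = 4.337, the competitive rate law is v = Vmax[S] / (αKm + [S]).
v = 4.08×4.16 / (4.337×9.94 + 4.16) = 16.97/47.27 = 0.359 nmol·min⁻¹.

0.359 nmol·min⁻¹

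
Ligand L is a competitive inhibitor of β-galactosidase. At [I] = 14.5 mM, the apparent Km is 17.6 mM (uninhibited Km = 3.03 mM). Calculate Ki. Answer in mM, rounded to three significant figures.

3.02 mM

Competitive: Km,app = α·Km with α = 1 + [I]/Ki.
α = Km,app/Km = 17.6/3.03 = 5.809.
Ki = [I]/(α − 1) = 14.5/4.809 = 3.02 mM.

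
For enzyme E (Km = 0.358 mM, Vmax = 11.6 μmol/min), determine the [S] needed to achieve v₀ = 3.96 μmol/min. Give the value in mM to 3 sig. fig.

0.186 mM

Rearranging v = Vmax[S]/(Km+[S]) gives [S] = Km·v/(Vmax − v).
[S] = 0.358 × 3.96 / (11.6 − 3.96) = 1.418/7.640 = 0.186 mM.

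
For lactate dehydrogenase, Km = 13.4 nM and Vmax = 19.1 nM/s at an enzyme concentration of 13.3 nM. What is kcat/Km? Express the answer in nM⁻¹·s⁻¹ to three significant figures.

0.107 nM⁻¹·s⁻¹

kcat = Vmax/[E]total = 19.1/13.3 = 1.44 s⁻¹.
kcat/Km = 1.44/13.4 = 0.107 nM⁻¹·s⁻¹.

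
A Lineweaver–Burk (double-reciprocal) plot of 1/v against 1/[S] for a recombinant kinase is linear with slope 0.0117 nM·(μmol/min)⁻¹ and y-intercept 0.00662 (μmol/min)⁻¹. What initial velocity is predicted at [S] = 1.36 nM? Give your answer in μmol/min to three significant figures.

The y-intercept is 1/Vmax, so Vmax = 1/0.00662 = 151 μmol/min.
The slope is Km/Vmax, so Km = 0.0117 × 151 = 1.77 nM.
Then v = 151 × 1.36/(1.77 + 1.36) = 65.7 μmol/min.

65.7 μmol/min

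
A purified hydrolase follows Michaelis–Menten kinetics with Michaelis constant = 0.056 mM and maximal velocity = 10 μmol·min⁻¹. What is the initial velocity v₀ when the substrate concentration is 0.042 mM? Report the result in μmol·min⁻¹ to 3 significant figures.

4.29 μmol·min⁻¹

[S]/(Km+[S]) = 0.042/0.09800 = 0.4286, the fractional saturation.
v = 0.4286 × Vmax = 0.4286 × 10 = 4.29 μmol·min⁻¹.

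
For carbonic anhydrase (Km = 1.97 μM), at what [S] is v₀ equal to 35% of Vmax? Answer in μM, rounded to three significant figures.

1.06 μM

v/Vmax = [S]/(Km+[S]) = 0.35, so [S] = Km·0.35/(1 − 0.35) = 1.97 × 0.5385.
[S] = 1.06 μM.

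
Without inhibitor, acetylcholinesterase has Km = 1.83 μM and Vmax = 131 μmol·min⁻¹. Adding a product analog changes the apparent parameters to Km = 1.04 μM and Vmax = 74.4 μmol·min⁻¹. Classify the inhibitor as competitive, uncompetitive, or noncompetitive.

uncompetitive

Both Km and Vmax decrease by the same factor (~1.76-fold) — characteristic of uncompetitive inhibition.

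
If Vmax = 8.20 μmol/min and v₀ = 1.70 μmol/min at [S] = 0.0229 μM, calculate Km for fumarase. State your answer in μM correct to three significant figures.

0.0876 μM

From v = Vmax[S]/(Km+[S]), Km = [S](Vmax − v)/v.
Km = 0.0229 × (8.20 − 1.70) / 1.70 = 0.1488/1.70 = 0.0876 μM.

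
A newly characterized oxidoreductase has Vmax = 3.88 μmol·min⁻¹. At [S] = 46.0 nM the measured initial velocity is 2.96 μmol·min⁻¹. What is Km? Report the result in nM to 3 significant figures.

14.3 nM

v/Vmax = 2.96/3.88 = 0.7629 = [S]/(Km+[S]).
So Km + [S] = [S]/0.7629 = 60.30 nM, giving Km = 60.30 − 46.0 = 14.3 nM.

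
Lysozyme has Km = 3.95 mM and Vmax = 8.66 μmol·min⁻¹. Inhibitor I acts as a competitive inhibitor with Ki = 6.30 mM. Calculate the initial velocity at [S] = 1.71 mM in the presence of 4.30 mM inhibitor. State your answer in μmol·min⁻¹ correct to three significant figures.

1.77 μmol·min⁻¹

With α = 1 + [I]/Ki = 1 + 4.30/6.30 = 1.683, the competitive rate law is v = Vmax[S] / (αKm + [S]).
v = 8.66×1.71 / (1.683×3.95 + 1.71) = 14.81/8.356 = 1.77 μmol·min⁻¹.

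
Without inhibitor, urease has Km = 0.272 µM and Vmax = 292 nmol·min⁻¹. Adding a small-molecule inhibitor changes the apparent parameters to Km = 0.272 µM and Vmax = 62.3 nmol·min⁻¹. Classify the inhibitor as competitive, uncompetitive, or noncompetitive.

Vmax decreases (292 → 62.3 nmol·min⁻¹) while Km is unchanged — pure noncompetitive inhibition.

noncompetitive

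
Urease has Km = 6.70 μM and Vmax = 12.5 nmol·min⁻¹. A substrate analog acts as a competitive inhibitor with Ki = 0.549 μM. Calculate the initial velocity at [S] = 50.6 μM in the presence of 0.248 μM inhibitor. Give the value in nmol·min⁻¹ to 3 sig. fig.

α = 1 + [I]/Ki = 1 + 0.248/0.549 = 1.452.
For a competitive inhibitor, Vmax is unchanged and the apparent Km becomes α·Km: Km,app = 9.73 μM, Vmax,app = 12.5 nmol·min⁻¹.
v = Vmax,app·[S]/(Km,app + [S]) = 12.5 × 50.6/(9.73 + 50.6) = 10.5 nmol·min⁻¹.

10.5 nmol·min⁻¹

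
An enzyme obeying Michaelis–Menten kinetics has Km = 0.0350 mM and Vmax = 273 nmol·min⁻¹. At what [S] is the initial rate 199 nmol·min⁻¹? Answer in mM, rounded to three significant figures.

0.0941 mM

The required fractional saturation is v/Vmax = 199/273 = 0.7289.
Then [S]/(Km+[S]) = 0.7289 ⇒ [S] = 0.0350 × 0.7289/(1 − 0.7289) = 0.0941 mM.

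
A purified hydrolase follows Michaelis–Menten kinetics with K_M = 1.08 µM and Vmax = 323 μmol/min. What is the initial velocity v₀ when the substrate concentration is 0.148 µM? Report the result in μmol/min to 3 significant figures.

v = Vmax·[S]/(Km + [S]) = 323 × 0.148 / (1.08 + 0.148)
  = 47.80 / 1.228 = 38.9 μmol/min.

38.9 μmol/min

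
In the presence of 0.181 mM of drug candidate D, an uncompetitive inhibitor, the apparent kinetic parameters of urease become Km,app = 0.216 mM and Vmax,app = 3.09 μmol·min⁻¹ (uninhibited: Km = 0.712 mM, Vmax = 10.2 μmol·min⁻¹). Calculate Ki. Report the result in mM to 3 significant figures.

0.0787 mM

Uncompetitive: Vmax,app = Vmax/α (and Km,app = Km/α) with α = 1 + [I]/Ki.
α = Vmax/Vmax,app = 10.2/3.09 = 3.301.
Ki = [I]/(α − 1) = 0.181/2.301 = 0.0787 mM.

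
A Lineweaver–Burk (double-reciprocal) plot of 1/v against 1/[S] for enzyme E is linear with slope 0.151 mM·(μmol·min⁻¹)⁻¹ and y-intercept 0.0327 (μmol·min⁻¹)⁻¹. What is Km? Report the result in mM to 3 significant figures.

y-intercept = 1/Vmax ⇒ Vmax = 30.6 μmol·min⁻¹; slope = Km/Vmax ⇒ Km = slope × Vmax.
Km = 0.151 × 30.6 = 4.62 mM.

4.62 mM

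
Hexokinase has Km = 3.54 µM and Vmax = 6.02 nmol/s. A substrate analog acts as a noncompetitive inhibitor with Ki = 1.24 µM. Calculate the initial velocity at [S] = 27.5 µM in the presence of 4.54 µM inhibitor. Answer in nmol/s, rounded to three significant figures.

1.14 nmol/s

With α = 1 + [I]/Ki = 1 + 4.54/1.24 = 4.661, the noncompetitive rate law is v = (Vmax/α)·[S] / (Km + [S]).
v = (6.02/4.661)×27.5 / (3.54 + 27.5) = 35.52/31.04 = 1.14 nmol/s.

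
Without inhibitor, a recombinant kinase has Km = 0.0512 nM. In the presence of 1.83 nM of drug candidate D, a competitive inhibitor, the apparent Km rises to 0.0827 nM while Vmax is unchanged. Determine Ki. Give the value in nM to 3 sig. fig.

2.97 nM

Competitive: Km,app = α·Km with α = 1 + [I]/Ki.
α = Km,app/Km = 0.0827/0.0512 = 1.615.
Since α = 1 + [I]/Ki, [I]/Ki = 1.615 − 1 = 0.6152 and Ki = 1.83/0.6152 = 2.97 nM.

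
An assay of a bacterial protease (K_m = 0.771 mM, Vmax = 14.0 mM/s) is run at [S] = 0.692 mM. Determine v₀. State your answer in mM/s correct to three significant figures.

6.62 mM/s

[S]/(Km+[S]) = 0.692/1.463 = 0.4730, the fractional saturation.
v = 0.4730 × Vmax = 0.4730 × 14.0 = 6.62 mM/s.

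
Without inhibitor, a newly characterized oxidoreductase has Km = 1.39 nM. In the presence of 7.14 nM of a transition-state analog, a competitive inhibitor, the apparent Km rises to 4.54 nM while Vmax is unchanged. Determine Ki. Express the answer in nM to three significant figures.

3.15 nM

Competitive: Km,app = α·Km with α = 1 + [I]/Ki.
α = Km,app/Km = 4.54/1.39 = 3.266.
Ki = [I]/(α − 1) = 7.14/2.266 = 3.15 nM.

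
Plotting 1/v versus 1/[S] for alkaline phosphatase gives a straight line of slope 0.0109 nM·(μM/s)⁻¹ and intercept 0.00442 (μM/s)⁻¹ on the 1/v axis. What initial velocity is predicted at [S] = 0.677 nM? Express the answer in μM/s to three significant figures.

48.7 μM/s

The y-intercept is 1/Vmax, so Vmax = 1/0.00442 = 226 μM/s.
The slope is Km/Vmax, so Km = 0.0109 × 226 = 2.47 nM.
Then v = 226 × 0.677/(2.47 + 0.677) = 48.7 μM/s.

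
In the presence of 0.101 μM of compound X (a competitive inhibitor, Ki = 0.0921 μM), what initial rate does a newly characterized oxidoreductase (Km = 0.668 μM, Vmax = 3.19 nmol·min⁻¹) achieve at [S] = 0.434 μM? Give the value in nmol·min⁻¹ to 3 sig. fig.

α = 1 + [I]/Ki = 1 + 0.101/0.0921 = 2.097.
For a competitive inhibitor, Vmax is unchanged and the apparent Km becomes α·Km: Km,app = 1.40 μM, Vmax,app = 3.19 nmol·min⁻¹.
v = Vmax,app·[S]/(Km,app + [S]) = 3.19 × 0.434/(1.40 + 0.434) = 0.755 nmol·min⁻¹.

0.755 nmol·min⁻¹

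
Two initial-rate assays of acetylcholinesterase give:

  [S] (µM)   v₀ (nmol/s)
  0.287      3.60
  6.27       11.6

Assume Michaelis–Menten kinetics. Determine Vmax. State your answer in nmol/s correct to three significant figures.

From v = Vmax[S]/(Km+[S]), each point gives Vmax = v(Km+[S])/[S].
Equating: 3.60(Km+0.287)/0.287 = 11.6(Km+6.27)/6.27.
12.54·Km + 3.60 = 1.850·Km + 11.6, so (12.54 − 1.850)·Km = 11.6 − 3.60.
Km = 8.000/10.69 = 0.748 µM; then Vmax = 3.60(0.748+0.287)/0.287 = 13.0 nmol/s.

13.0 nmol/s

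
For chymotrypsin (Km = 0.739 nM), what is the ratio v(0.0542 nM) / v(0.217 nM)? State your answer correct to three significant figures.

The fractional saturations are [S]/(Km+[S]) = 0.217/0.9560 = 0.2270 and 0.0542/0.7932 = 0.06833.
v₂/v₁ is just their ratio: 0.06833/0.2270 = 0.301.

0.301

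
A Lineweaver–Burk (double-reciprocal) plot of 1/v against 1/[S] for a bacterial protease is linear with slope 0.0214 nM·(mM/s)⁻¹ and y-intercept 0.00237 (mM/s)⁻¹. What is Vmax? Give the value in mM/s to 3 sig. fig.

422 mM/s

The y-intercept of a Lineweaver–Burk plot equals 1/Vmax, so Vmax = 1/0.00237 = 422 mM/s.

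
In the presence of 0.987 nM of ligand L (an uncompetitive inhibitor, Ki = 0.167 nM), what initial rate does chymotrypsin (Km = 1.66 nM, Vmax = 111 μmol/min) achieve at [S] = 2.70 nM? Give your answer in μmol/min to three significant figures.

α = 1 + [I]/Ki = 1 + 0.987/0.167 = 6.910.
For an uncompetitive inhibitor, both parameters are divided by α, giving Vmax/α and Km/α: Km,app = 0.240 nM, Vmax,app = 16.1 μmol/min.
v = Vmax,app·[S]/(Km,app + [S]) = 16.1 × 2.70/(0.240 + 2.70) = 14.8 μmol/min.

14.8 μmol/min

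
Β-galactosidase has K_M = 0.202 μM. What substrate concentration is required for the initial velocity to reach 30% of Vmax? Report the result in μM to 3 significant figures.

v/Vmax = [S]/(Km+[S]) = 0.3, so [S] = Km·0.3/(1 − 0.3) = 0.202 × 0.4286.
[S] = 0.0866 μM.

0.0866 μM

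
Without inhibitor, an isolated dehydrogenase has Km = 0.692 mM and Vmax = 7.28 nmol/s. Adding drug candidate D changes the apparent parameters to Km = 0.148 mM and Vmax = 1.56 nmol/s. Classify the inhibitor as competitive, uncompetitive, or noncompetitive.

Both Km and Vmax decrease by the same factor (~4.68-fold) — characteristic of uncompetitive inhibition.

uncompetitive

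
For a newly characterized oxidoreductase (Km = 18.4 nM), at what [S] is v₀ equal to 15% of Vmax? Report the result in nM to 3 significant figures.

v/Vmax = [S]/(Km+[S]) = 0.15, so [S] = Km·0.15/(1 − 0.15) = 18.4 × 0.1765.
[S] = 3.25 nM.

3.25 nM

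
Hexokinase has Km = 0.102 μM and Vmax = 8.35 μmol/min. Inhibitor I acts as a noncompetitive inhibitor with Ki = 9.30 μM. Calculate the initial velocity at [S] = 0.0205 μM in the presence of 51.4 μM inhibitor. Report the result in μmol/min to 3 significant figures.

0.214 μmol/min

α = 1 + [I]/Ki = 1 + 51.4/9.30 = 6.527.
For a noncompetitive inhibitor, Vmax is reduced to Vmax/α while Km is unchanged: Km,app = 0.102 μM, Vmax,app = 1.28 μmol/min.
v = Vmax,app·[S]/(Km,app + [S]) = 1.28 × 0.0205/(0.102 + 0.0205) = 0.214 μmol/min.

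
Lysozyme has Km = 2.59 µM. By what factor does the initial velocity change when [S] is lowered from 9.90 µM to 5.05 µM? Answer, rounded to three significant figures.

Since Vmax cancels, v₂/v₁ = [S]₂(Km+[S]₁) / [S]₁(Km+[S]₂).
= 5.05×(2.59+9.90) / (9.90×(2.59+5.05)) = 63.07/75.64 = 0.834.

0.834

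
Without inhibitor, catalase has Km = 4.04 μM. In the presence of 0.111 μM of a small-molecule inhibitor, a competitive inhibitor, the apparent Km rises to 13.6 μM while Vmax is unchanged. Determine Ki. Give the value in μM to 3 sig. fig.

Competitive: Km,app = α·Km with α = 1 + [I]/Ki.
α = Km,app/Km = 13.6/4.04 = 3.366.
Since α = 1 + [I]/Ki, [I]/Ki = 3.366 − 1 = 2.366 and Ki = 0.111/2.366 = 0.0469 μM.

0.0469 μM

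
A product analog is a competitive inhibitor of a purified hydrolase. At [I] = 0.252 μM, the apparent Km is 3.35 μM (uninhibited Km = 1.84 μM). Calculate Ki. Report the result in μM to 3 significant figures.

Competitive: Km,app = α·Km with α = 1 + [I]/Ki.
α = Km,app/Km = 3.35/1.84 = 1.821.
Ki = [I]/(α − 1) = 0.252/0.8207 = 0.307 μM.

0.307 μM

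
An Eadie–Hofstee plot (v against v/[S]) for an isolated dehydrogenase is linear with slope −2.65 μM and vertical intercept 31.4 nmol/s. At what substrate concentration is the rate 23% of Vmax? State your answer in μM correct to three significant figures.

The Eadie–Hofstee slope gives Km = 2.65 μM (slope = −Km).
v/Vmax = [S]/(Km+[S]) = 0.23 ⇒ [S] = Km·0.23/(1−0.23) = 2.65 × 0.2987 = 0.792 μM.

0.792 μM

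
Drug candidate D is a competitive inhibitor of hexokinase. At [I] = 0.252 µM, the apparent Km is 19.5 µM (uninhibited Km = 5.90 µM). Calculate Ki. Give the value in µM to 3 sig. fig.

0.109 µM

Competitive: Km,app = α·Km with α = 1 + [I]/Ki.
α = Km,app/Km = 19.5/5.90 = 3.305.
Since α = 1 + [I]/Ki, [I]/Ki = 3.305 − 1 = 2.305 and Ki = 0.252/2.305 = 0.109 µM.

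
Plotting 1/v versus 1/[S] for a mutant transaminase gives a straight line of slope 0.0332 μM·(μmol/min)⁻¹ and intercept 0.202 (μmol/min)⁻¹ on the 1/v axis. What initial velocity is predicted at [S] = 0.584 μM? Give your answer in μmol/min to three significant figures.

3.86 μmol/min

The y-intercept is 1/Vmax, so Vmax = 1/0.202 = 4.95 μmol/min.
The slope is Km/Vmax, so Km = 0.0332 × 4.95 = 0.164 μM.
Then v = 4.95 × 0.584/(0.164 + 0.584) = 3.86 μmol/min.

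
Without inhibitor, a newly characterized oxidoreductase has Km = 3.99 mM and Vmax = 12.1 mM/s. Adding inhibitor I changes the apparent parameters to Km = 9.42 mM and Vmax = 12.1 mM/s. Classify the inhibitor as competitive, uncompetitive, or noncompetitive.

competitive

Km increases (3.99 → 9.42 mM) while Vmax is unchanged — the hallmark of competitive inhibition.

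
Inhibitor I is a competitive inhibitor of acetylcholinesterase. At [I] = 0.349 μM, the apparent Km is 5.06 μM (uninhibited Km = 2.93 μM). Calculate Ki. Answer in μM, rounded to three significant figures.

Competitive: Km,app = α·Km with α = 1 + [I]/Ki.
α = Km,app/Km = 5.06/2.93 = 1.727.
Ki = [I]/(α − 1) = 0.349/0.7270 = 0.480 μM.

0.480 μM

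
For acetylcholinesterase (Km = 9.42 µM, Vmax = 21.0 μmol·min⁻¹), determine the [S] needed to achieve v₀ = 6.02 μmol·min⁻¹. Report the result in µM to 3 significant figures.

3.79 µM

Rearranging v = Vmax[S]/(Km+[S]) gives [S] = Km·v/(Vmax − v).
[S] = 9.42 × 6.02 / (21.0 − 6.02) = 56.71/14.98 = 3.79 µM.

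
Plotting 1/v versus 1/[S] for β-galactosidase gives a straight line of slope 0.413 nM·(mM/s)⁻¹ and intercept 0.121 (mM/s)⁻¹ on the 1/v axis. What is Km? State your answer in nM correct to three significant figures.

y-intercept = 1/Vmax ⇒ Vmax = 8.26 mM/s; slope = Km/Vmax ⇒ Km = slope × Vmax.
Km = 0.413 × 8.26 = 3.41 nM.

3.41 nM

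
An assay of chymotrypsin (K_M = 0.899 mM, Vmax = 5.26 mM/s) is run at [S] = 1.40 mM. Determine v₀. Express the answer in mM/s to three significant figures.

[S]/(Km+[S]) = 1.40/2.299 = 0.6090, the fractional saturation.
v = 0.6090 × Vmax = 0.6090 × 5.26 = 3.20 mM/s.

3.20 mM/s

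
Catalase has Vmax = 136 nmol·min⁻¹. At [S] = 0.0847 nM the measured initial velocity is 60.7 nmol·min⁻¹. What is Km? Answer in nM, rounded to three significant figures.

v/Vmax = 60.7/136 = 0.4463 = [S]/(Km+[S]).
So Km + [S] = [S]/0.4463 = 0.1898 nM, giving Km = 0.1898 − 0.0847 = 0.105 nM.

0.105 nM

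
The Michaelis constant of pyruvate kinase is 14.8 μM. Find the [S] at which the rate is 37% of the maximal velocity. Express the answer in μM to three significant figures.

8.69 μM

v/Vmax = [S]/(Km+[S]) = 0.37, so [S] = Km·0.37/(1 − 0.37) = 14.8 × 0.5873.
[S] = 8.69 μM.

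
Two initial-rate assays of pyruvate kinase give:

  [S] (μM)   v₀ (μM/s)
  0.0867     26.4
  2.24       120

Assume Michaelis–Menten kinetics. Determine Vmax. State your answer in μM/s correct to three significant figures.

From v = Vmax[S]/(Km+[S]), each point gives Vmax = v(Km+[S])/[S].
Equating: 26.4(Km+0.0867)/0.0867 = 120(Km+2.24)/2.24.
304.5·Km + 26.4 = 53.57·Km + 120, so (304.5 − 53.57)·Km = 120 − 26.4.
Km = 93.60/250.9 = 0.373 μM; then Vmax = 26.4(0.373+0.0867)/0.0867 = 140 μM/s.

140 μM/s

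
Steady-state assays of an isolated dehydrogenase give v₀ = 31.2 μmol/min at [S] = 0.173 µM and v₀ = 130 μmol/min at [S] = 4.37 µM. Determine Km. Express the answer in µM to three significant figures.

0.656 µM

In reciprocal form, 1/v = (Km/Vmax)·(1/[S]) + 1/Vmax. The two points give (1/[S], 1/v) = (5.780, 0.03205) and (0.2288, 0.007692).
Slope = (0.03205 − 0.007692)/(5.780 − 0.2288) = 0.004388; intercept = 0.03205 − 0.004388×5.780 = 0.006688.
Vmax = 1/intercept = 150 μmol/min; Km = slope × Vmax = 0.004388 × 150 = 0.656 µM.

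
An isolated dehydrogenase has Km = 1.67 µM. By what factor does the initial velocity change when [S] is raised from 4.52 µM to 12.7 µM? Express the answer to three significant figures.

1.21

Since Vmax cancels, v₂/v₁ = [S]₂(Km+[S]₁) / [S]₁(Km+[S]₂).
= 12.7×(1.67+4.52) / (4.52×(1.67+12.7)) = 78.61/64.95 = 1.21.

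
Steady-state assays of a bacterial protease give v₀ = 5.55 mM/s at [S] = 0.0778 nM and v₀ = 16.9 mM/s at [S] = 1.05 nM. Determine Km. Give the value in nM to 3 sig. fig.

0.205 nM

In reciprocal form, 1/v = (Km/Vmax)·(1/[S]) + 1/Vmax. The two points give (1/[S], 1/v) = (12.85, 0.1802) and (0.9524, 0.05917).
Slope = (0.1802 − 0.05917)/(12.85 − 0.9524) = 0.01017; intercept = 0.1802 − 0.01017×12.85 = 0.04949.
Vmax = 1/intercept = 20.2 mM/s; Km = slope × Vmax = 0.01017 × 20.2 = 0.205 nM.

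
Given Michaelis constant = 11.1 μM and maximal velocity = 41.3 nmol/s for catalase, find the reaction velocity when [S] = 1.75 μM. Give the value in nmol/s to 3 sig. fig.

v = Vmax·[S]/(Km + [S]) = 41.3 × 1.75 / (11.1 + 1.75)
  = 72.27 / 12.85 = 5.62 nmol/s.

5.62 nmol/s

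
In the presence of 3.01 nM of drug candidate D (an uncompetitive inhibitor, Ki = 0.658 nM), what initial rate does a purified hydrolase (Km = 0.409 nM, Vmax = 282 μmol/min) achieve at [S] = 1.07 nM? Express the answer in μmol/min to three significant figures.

α = 1 + [I]/Ki = 1 + 3.01/0.658 = 5.574.
For an uncompetitive inhibitor, both parameters are divided by α, giving Vmax/α and Km/α: Km,app = 0.0734 nM, Vmax,app = 50.6 μmol/min.
v = Vmax,app·[S]/(Km,app + [S]) = 50.6 × 1.07/(0.0734 + 1.07) = 47.3 μmol/min.

47.3 μmol/min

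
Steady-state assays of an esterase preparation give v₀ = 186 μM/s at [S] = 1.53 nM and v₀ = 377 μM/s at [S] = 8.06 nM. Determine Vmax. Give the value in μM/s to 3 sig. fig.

From v = Vmax[S]/(Km+[S]), each point gives Vmax = v(Km+[S])/[S].
Equating: 186(Km+1.53)/1.53 = 377(Km+8.06)/8.06.
121.6·Km + 186 = 46.77·Km + 377, so (121.6 − 46.77)·Km = 377 − 186.
Km = 191.0/74.79 = 2.55 nM; then Vmax = 186(2.55+1.53)/1.53 = 496 μM/s.

496 μM/s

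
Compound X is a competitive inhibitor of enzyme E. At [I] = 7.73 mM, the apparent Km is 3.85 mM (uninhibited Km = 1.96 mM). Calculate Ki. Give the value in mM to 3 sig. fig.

8.02 mM

Competitive: Km,app = α·Km with α = 1 + [I]/Ki.
α = Km,app/Km = 3.85/1.96 = 1.964.
Ki = [I]/(α − 1) = 7.73/0.9643 = 8.02 mM.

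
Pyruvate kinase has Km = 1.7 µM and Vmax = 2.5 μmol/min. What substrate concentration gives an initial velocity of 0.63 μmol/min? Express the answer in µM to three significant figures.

0.573 µM

Rearranging v = Vmax[S]/(Km+[S]) gives [S] = Km·v/(Vmax − v).
[S] = 1.7 × 0.63 / (2.5 − 0.63) = 1.071/1.870 = 0.573 µM.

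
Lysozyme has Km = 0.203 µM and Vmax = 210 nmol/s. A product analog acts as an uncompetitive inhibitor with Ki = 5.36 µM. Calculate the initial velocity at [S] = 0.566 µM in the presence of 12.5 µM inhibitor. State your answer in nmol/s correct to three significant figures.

With α = 1 + [I]/Ki = 1 + 12.5/5.36 = 3.332, the uncompetitive rate law is v = (Vmax/α)·[S] / (Km/α + [S]).
v = (210/3.332)×0.566 / (0.203/3.332 + 0.566) = 35.67/0.6269 = 56.9 nmol/s.

56.9 nmol/s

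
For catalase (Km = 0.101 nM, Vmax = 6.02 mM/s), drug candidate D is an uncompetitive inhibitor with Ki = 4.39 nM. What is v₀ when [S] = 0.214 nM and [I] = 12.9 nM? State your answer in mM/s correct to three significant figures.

α = 1 + [I]/Ki = 1 + 12.9/4.39 = 3.938.
For an uncompetitive inhibitor, both parameters are divided by α, giving Vmax/α and Km/α: Km,app = 0.0256 nM, Vmax,app = 1.53 mM/s.
v = Vmax,app·[S]/(Km,app + [S]) = 1.53 × 0.214/(0.0256 + 0.214) = 1.36 mM/s.

1.36 mM/s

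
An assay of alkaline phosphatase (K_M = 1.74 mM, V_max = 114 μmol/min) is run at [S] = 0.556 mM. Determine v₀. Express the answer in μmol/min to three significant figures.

v = Vmax·[S]/(Km + [S]) = 114 × 0.556 / (1.74 + 0.556)
  = 63.38 / 2.296 = 27.6 μmol/min.

27.6 μmol/min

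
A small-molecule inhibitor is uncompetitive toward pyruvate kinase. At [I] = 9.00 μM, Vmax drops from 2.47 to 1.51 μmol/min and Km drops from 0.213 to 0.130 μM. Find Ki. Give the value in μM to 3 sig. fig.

Uncompetitive: Vmax,app = Vmax/α (and Km,app = Km/α) with α = 1 + [I]/Ki.
α = Vmax/Vmax,app = 2.47/1.51 = 1.636.
Since α = 1 + [I]/Ki, [I]/Ki = 1.636 − 1 = 0.6358 and Ki = 9.00/0.6358 = 14.2 μM.

14.2 μM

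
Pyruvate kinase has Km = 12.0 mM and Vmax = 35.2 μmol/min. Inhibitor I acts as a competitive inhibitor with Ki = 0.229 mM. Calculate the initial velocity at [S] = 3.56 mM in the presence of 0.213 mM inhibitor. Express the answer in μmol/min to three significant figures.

4.69 μmol/min

With α = 1 + [I]/Ki = 1 + 0.213/0.229 = 1.930, the competitive rate law is v = Vmax[S] / (αKm + [S]).
v = 35.2×3.56 / (1.930×12.0 + 3.56) = 125.3/26.72 = 4.69 μmol/min.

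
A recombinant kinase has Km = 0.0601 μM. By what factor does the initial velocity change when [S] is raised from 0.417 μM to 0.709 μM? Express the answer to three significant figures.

Since Vmax cancels, v₂/v₁ = [S]₂(Km+[S]₁) / [S]₁(Km+[S]₂).
= 0.709×(0.0601+0.417) / (0.417×(0.0601+0.709)) = 0.3383/0.3207 = 1.05.

1.05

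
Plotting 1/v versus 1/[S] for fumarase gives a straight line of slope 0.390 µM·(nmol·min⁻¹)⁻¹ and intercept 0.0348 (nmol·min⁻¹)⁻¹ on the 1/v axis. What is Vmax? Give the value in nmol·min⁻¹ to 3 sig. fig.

The y-intercept of a Lineweaver–Burk plot equals 1/Vmax, so Vmax = 1/0.0348 = 28.7 nmol·min⁻¹.

28.7 nmol·min⁻¹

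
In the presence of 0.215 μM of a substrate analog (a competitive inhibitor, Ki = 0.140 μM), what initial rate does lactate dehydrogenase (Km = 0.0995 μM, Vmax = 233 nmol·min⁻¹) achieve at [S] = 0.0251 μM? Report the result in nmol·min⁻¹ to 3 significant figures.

21.1 nmol·min⁻¹

α = 1 + [I]/Ki = 1 + 0.215/0.140 = 2.536.
For a competitive inhibitor, Vmax is unchanged and the apparent Km becomes α·Km: Km,app = 0.252 μM, Vmax,app = 233 nmol·min⁻¹.
v = Vmax,app·[S]/(Km,app + [S]) = 233 × 0.0251/(0.252 + 0.0251) = 21.1 nmol·min⁻¹.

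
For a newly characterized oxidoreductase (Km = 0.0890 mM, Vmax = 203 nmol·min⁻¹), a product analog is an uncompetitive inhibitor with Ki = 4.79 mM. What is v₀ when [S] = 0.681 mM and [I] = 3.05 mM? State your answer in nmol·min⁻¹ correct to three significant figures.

α = 1 + [I]/Ki = 1 + 3.05/4.79 = 1.637.
For an uncompetitive inhibitor, both parameters are divided by α, giving Vmax/α and Km/α: Km,app = 0.0544 mM, Vmax,app = 124 nmol·min⁻¹.
v = Vmax,app·[S]/(Km,app + [S]) = 124 × 0.681/(0.0544 + 0.681) = 115 nmol·min⁻¹.

115 nmol·min⁻¹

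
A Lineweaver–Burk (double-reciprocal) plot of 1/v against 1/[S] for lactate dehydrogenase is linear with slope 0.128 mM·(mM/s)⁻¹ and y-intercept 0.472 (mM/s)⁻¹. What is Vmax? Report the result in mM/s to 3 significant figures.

2.12 mM/s

The y-intercept of a Lineweaver–Burk plot equals 1/Vmax, so Vmax = 1/0.472 = 2.12 mM/s.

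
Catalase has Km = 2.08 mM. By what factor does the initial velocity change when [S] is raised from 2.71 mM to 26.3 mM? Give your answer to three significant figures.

Since Vmax cancels, v₂/v₁ = [S]₂(Km+[S]₁) / [S]₁(Km+[S]₂).
= 26.3×(2.08+2.71) / (2.71×(2.08+26.3)) = 126.0/76.91 = 1.64.

1.64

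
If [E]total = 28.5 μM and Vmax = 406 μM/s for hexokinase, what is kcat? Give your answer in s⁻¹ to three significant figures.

kcat = Vmax/[E]total = 406 μM/s / 28.5 μM = 14.2 s⁻¹.

14.2 s⁻¹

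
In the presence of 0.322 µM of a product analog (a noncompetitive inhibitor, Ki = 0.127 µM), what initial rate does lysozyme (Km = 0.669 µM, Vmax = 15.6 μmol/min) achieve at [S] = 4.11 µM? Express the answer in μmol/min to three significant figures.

With α = 1 + [I]/Ki = 1 + 0.322/0.127 = 3.535, the noncompetitive rate law is v = (Vmax/α)·[S] / (Km + [S]).
v = (15.6/3.535)×4.11 / (0.669 + 4.11) = 18.14/4.779 = 3.79 μmol/min.

3.79 μmol/min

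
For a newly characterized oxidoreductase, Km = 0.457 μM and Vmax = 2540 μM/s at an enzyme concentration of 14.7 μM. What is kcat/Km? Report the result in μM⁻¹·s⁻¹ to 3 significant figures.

kcat = Vmax/[E]total = 2540/14.7 = 173 s⁻¹.
kcat/Km = 173/0.457 = 378 μM⁻¹·s⁻¹.

378 μM⁻¹·s⁻¹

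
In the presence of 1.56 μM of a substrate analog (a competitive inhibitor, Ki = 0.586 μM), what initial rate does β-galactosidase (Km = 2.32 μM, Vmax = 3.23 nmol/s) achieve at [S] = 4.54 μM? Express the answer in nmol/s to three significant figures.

α = 1 + [I]/Ki = 1 + 1.56/0.586 = 3.662.
For a competitive inhibitor, Vmax is unchanged and the apparent Km becomes α·Km: Km,app = 8.50 μM, Vmax,app = 3.23 nmol/s.
v = Vmax,app·[S]/(Km,app + [S]) = 3.23 × 4.54/(8.50 + 4.54) = 1.12 nmol/s.

1.12 nmol/s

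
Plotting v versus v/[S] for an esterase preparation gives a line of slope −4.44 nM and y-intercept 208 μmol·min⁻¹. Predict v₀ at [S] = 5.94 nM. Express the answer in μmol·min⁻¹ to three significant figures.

In the Eadie–Hofstee form v = Vmax − Km·(v/[S]), the slope is −Km and the intercept is Vmax, so Km = 4.44 nM and Vmax = 208 μmol·min⁻¹.
v = 208 × 5.94/(4.44 + 5.94) = 119 μmol·min⁻¹.

119 μmol·min⁻¹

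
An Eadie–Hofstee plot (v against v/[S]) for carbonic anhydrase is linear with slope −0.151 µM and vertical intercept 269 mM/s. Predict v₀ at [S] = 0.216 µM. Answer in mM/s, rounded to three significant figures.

In the Eadie–Hofstee form v = Vmax − Km·(v/[S]), the slope is −Km and the intercept is Vmax, so Km = 0.151 µM and Vmax = 269 mM/s.
v = 269 × 0.216/(0.151 + 0.216) = 158 mM/s.

158 mM/s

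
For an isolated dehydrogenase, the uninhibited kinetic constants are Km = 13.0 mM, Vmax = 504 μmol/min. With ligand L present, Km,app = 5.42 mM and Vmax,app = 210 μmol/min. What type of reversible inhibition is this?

uncompetitive

Both Km and Vmax decrease by the same factor (~2.40-fold) — characteristic of uncompetitive inhibition.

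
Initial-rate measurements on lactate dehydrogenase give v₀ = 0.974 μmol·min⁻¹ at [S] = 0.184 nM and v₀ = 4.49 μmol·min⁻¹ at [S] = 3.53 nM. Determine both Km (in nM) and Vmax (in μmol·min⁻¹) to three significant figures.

Km = 0.874 nM; Vmax = 5.60 μmol·min⁻¹

From v = Vmax[S]/(Km+[S]), each point gives Vmax = v(Km+[S])/[S].
Equating: 0.974(Km+0.184)/0.184 = 4.49(Km+3.53)/3.53.
5.293·Km + 0.974 = 1.272·Km + 4.49, so (5.293 − 1.272)·Km = 4.49 − 0.974.
Km = 3.516/4.022 = 0.874 nM; then Vmax = 0.974(0.874+0.184)/0.184 = 5.60 μmol·min⁻¹.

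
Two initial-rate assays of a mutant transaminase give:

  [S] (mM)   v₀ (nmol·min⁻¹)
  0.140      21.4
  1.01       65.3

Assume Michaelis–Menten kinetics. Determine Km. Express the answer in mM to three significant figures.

0.498 mM

In reciprocal form, 1/v = (Km/Vmax)·(1/[S]) + 1/Vmax. The two points give (1/[S], 1/v) = (7.143, 0.04673) and (0.9901, 0.01531).
Slope = (0.04673 − 0.01531)/(7.143 − 0.9901) = 0.005106; intercept = 0.04673 − 0.005106×7.143 = 0.01026.
Vmax = 1/intercept = 97.5 nmol·min⁻¹; Km = slope × Vmax = 0.005106 × 97.5 = 0.498 mM.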